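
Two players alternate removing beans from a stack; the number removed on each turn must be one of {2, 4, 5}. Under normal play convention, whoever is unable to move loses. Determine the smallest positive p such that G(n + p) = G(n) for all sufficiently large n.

7

G(0) = 0
G(1) = mex{} = 0
G(2) = mex{0} = 1
G(3) = mex{0} = 1
G(4) = mex{1,0} = 2
G(5) = mex{1,0,0} = 2
G(6) = mex{2,1,0} = 3
G(7) = mex{2,1,1} = 0
G(8) = mex{3,2,1} = 0
G(9) = mex{0,2,2} = 1
G(10) = mex{0,3,2} = 1
G(11) = mex{1,0,3} = 2
G(12) = mex{1,0,0} = 2
G(13) = mex{2,1,0} = 3
G(14) = mex{2,1,1} = 0
G(15) = mex{3,2,1} = 0
G(n+7) = G(n) holds for n = 0,…,4 (a full window of length max(S) = 5), so the sequence is purely periodic with period 7.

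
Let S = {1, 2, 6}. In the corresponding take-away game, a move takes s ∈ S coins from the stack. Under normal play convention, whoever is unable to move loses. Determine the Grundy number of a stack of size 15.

1

n :  0  1  2  3  4  5  6  7  8  9 10 11 12 13 14 15
G :  0  1  2  0  1  2  3  0  1  2  0  1  2  3  0  1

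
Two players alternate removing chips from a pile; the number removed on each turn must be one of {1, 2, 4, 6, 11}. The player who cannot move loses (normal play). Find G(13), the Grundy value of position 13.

0

n :  0  1  2  3  4  5  6  7  8  9 10 11 12 13
G :  0  1  2  0  1  2  3  4  0  1  2  3  4  0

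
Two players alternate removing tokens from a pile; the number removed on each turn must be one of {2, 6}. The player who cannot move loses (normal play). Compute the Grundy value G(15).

1

G(0) = 0
G(1) = mex{} = 0
G(2) = mex{0} = 1
G(3) = mex{0} = 1
G(4) = mex{1} = 0
G(5) = mex{1} = 0
G(6) = mex{0,0} = 1
G(7) = mex{0,0} = 1
G(8) = mex{1,1} = 0
G(9) = mex{1,1} = 0
G(10) = mex{0,0} = 1
G(11) = mex{0,0} = 1
G(12) = mex{1,1} = 0
G(13) = mex{1,1} = 0
G(14) = mex{0,0} = 1
G(15) = mex{0,0} = 1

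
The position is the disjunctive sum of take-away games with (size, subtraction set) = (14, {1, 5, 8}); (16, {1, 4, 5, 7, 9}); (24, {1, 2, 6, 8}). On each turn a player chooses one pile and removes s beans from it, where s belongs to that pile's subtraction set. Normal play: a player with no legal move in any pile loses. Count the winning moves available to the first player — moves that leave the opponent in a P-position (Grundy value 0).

Pile A, S = {1, 5, 8}:
n :  0  1  2  3  4  5  6  7  8  9 10 11 12 13 14
G :  0  1  0  1  0  1  0  1  2  3  2  3  2  0  1
G_A(14) = 1.
Pile B, S = {1, 4, 5, 7, 9}:
n :  0  1  2  3  4  5  6  7  8  9 10 11 12 13 14 15 16
G :  0  1  0  1  2  3  2  3  0  1  0  1  2  3  2  3  0
G_B(16) = 0.
Pile C, S = {1, 2, 6, 8}:
G(0) = 0
G(1) = mex{0} = 1
G(2) = mex{1,0} = 2
G(3) = mex{2,1} = 0
G(4) = mex{0,2} = 1
G(5) = mex{1,0} = 2
G(6) = mex{2,1,0} = 3
G(7) = mex{3,2,1} = 0
G(8) = mex{0,3,2,0} = 1
G(9) = mex{1,0,0,1} = 2
G(10) = mex{2,1,1,2} = 0
G(11) = mex{0,2,2,0} = 1
G(12) = mex{1,0,3,1} = 2
G(13) = mex{2,1,0,2} = 3
G(14) = mex{3,2,1,3} = 0
G(15) = mex{0,3,2,0} = 1
G(16) = mex{1,0,0,1} = 2
G(17) = mex{2,1,1,2} = 0
G(18) = mex{0,2,2,0} = 1
G(19) = mex{1,0,3,1} = 2
G(20) = mex{2,1,0,2} = 3
G(21) = mex{3,2,1,3} = 0
G(22) = mex{0,3,2,0} = 1
G(23) = mex{1,0,0,1} = 2
G(24) = mex{2,1,1,2} = 0
G_C(24) = 0.
Combined Grundy value = 1 ⊕ 0 ⊕ 0 = 1.
A winning move leaves total XOR = 0, i.e. changes one component's Grundy value g to g ⊕ X where X is the current total.
Pile A: need g' = 1⊕1 = 0. Options: 14−1→G=0, 14−5→G=3, 14−8→G=0. Hits: 2.
Pile B: need g' = 0⊕1 = 1. Options: 16−1→G=3, 16−4→G=2, 16−5→G=1, 16−7→G=1, 16−9→G=3. Hits: 2.
Pile C: need g' = 0⊕1 = 1. Options: 24−1→G=2, 24−2→G=1, 24−6→G=1, 24−8→G=2. Hits: 2.

6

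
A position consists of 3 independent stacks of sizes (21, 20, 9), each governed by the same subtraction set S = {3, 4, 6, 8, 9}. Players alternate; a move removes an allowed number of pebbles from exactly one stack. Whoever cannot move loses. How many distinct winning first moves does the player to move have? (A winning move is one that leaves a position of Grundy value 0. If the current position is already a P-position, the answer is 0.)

6

All stacks use S = {3, 4, 6, 8, 9}:
n :  0  1  2  3  4  5  6  7  8  9 10 11 12 13 14 15 16 17 18 19 20 21
G :  0  0  0  1  1  1  2  2  2  3  3  3  0  0  0  1  1  1  2  2  2  3
Stack A: G(21) = 3.
Stack B: G(20) = 2.
Stack C: G(9) = 3.
Combined Grundy value = 3 ⊕ 2 ⊕ 3 = 2.
A winning move leaves total XOR = 0, i.e. changes one component's Grundy value g to g ⊕ X where X is the current total.
Stack A: need g' = 3⊕2 = 1. Options: 21−3→G=2, 21−4→G=1, 21−6→G=1, 21−8→G=0, 21−9→G=0. Hits: 2.
Stack B: need g' = 2⊕2 = 0. Options: 20−3→G=1, 20−4→G=1, 20−6→G=0, 20−8→G=0, 20−9→G=3. Hits: 2.
Stack C: need g' = 3⊕2 = 1. Options: 9−3→G=2, 9−4→G=1, 9−6→G=1, 9−8→G=0, 9−9→G=0. Hits: 2.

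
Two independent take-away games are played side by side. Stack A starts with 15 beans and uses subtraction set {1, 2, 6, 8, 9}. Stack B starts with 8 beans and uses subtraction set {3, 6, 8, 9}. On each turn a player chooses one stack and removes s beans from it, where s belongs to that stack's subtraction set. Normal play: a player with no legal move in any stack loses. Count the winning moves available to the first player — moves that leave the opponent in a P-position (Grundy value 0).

Stack A, S = {1, 2, 6, 8, 9}:
n :  0  1  2  3  4  5  6  7  8  9 10 11 12 13 14 15
G :  0  1  2  0  1  2  3  0  1  2  0  1  2  3  0  1
G_A(15) = 1.
Stack B, S = {3, 6, 8, 9}:
n : 0 1 2 3 4 5 6 7 8
G : 0 0 0 1 1 1 2 2 2
G_B(8) = 2.
Combined Grundy value = 1 ⊕ 2 = 3.
A winning move leaves total XOR = 0, i.e. changes one component's Grundy value g to g ⊕ X where X is the current total.
Stack A: need g' = 1⊕3 = 2. Options: 15−1→G=0, 15−2→G=3, 15−6→G=2, 15−8→G=0, 15−9→G=3. Hits: 1.
Stack B: need g' = 2⊕3 = 1. Options: 8−3→G=1, 8−6→G=0, 8−8→G=0. Hits: 1.

2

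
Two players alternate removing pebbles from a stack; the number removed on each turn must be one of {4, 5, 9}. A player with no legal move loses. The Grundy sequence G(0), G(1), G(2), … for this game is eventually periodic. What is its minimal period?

13

G(0) = 0
G(1) = mex{} = 0
G(2) = mex{} = 0
G(3) = mex{} = 0
G(4) = mex{0} = 1
G(5) = mex{0,0} = 1
G(6) = mex{0,0} = 1
G(7) = mex{0,0} = 1
G(8) = mex{1,0} = 2
G(9) = mex{1,1,0} = 2
G(10) = mex{1,1,0} = 2
G(11) = mex{1,1,0} = 2
G(12) = mex{2,1,0} = 3
G(13) = mex{2,2,1} = 0
G(14) = mex{2,2,1} = 0
G(15) = mex{2,2,1} = 0
G(16) = mex{3,2,1} = 0
G(17) = mex{0,3,2} = 1
G(18) = mex{0,0,2} = 1
G(19) = mex{0,0,2} = 1
G(20) = mex{0,0,2} = 1
G(21) = mex{1,0,3} = 2
G(22) = mex{1,1,0} = 2
G(23) = mex{1,1,0} = 2
G(24) = mex{1,1,0} = 2
G(25) = mex{2,1,0} = 3
G(26) = mex{2,2,1} = 0
G(27) = mex{2,2,1} = 0
G(n+13) = G(n) holds for n = 0,…,8 (a full window of length max(S) = 9), so the sequence is purely periodic with period 13.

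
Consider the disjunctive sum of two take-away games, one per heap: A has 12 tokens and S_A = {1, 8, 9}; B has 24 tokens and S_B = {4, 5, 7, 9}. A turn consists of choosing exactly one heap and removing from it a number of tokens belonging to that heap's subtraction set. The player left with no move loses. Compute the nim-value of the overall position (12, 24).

Heap A, S = {1, 8, 9}:
G(0) = 0
G(1) = mex{0} = 1
G(2) = mex{1} = 0
G(3) = mex{0} = 1
G(4) = mex{1} = 0
G(5) = mex{0} = 1
G(6) = mex{1} = 0
G(7) = mex{0} = 1
G(8) = mex{1,0} = 2
G(9) = mex{2,1,0} = 3
G(10) = mex{3,0,1} = 2
G(11) = mex{2,1,0} = 3
G(12) = mex{3,0,1} = 2
G_A(12) = 2.
Heap B, S = {4, 5, 7, 9}:
n :  0  1  2  3  4  5  6  7  8  9 10 11 12 13 14 15 16 17 18 19 20 21 22 23 24
G :  0  0  0  0  1  1  1  1  2  2  2  2  3  0  0  0  0  1  1  1  1  2  2  2  2
G_B(24) = 2.
Combined Grundy value = 2 ⊕ 2 = 0.

0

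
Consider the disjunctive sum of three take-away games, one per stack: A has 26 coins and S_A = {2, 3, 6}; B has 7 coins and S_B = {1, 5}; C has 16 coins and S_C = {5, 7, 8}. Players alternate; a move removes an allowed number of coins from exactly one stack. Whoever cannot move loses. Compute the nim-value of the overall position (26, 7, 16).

Stack A, S = {2, 3, 6}:
G(0) = 0
G(1) = mex{} = 0
G(2) = mex{0} = 1
G(3) = mex{0,0} = 1
G(4) = mex{1,0} = 2
G(5) = mex{1,1} = 0
G(6) = mex{2,1,0} = 3
G(7) = mex{0,2,0} = 1
G(8) = mex{3,0,1} = 2
G(9) = mex{1,3,1} = 0
G(10) = mex{2,1,2} = 0
G(11) = mex{0,2,0} = 1
G(12) = mex{0,0,3} = 1
G(13) = mex{1,0,1} = 2
G(14) = mex{1,1,2} = 0
G(15) = mex{2,1,0} = 3
G(16) = mex{0,2,0} = 1
G(17) = mex{3,0,1} = 2
G(18) = mex{1,3,1} = 0
G(19) = mex{2,1,2} = 0
G(20) = mex{0,2,0} = 1
G(21) = mex{0,0,3} = 1
G(22) = mex{1,0,1} = 2
G(23) = mex{1,1,2} = 0
G(24) = mex{2,1,0} = 3
G(25) = mex{0,2,0} = 1
G(26) = mex{3,0,1} = 2
G_A(26) = 2.
Stack B, S = {1, 5}:
n : 0 1 2 3 4 5 6 7
G : 0 1 0 1 0 1 0 1
G_B(7) = 1.
Stack C, S = {5, 7, 8}:
n :  0  1  2  3  4  5  6  7  8  9 10 11 12 13 14 15 16
G :  0  0  0  0  0  1  1  1  1  1  2  2  2  0  0  0  0
G_C(16) = 0.
Combined Grundy value = 2 ⊕ 1 ⊕ 0 = 3.

3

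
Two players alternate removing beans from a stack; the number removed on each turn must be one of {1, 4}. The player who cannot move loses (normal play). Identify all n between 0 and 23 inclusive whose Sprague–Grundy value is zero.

0, 2, 5, 7, 10, 12, 15, 17, 20, 22

n :  0  1  2  3  4  5  6  7  8  9 10 11 12 13 14 15 16 17 18 19 20 21 22 23
G :  0  1  0  1  2  0  1  0  1  2  0  1  0  1  2  0  1  0  1  2  0  1  0  1
P-positions are exactly the n with G(n) = 0.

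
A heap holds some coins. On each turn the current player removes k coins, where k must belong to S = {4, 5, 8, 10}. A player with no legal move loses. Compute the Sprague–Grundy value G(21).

1

G(0) = 0
G(1) = mex{} = 0
G(2) = mex{} = 0
G(3) = mex{} = 0
G(4) = mex{0} = 1
G(5) = mex{0,0} = 1
G(6) = mex{0,0} = 1
G(7) = mex{0,0} = 1
G(8) = mex{1,0,0} = 2
G(9) = mex{1,1,0} = 2
G(10) = mex{1,1,0,0} = 2
G(11) = mex{1,1,0,0} = 2
G(12) = mex{2,1,1,0} = 3
G(13) = mex{2,2,1,0} = 3
G(14) = mex{2,2,1,1} = 0
G(15) = mex{2,2,1,1} = 0
G(16) = mex{3,2,2,1} = 0
G(17) = mex{3,3,2,1} = 0
G(18) = mex{0,3,2,2} = 1
G(19) = mex{0,0,2,2} = 1
G(20) = mex{0,0,3,2} = 1
G(21) = mex{0,0,3,2} = 1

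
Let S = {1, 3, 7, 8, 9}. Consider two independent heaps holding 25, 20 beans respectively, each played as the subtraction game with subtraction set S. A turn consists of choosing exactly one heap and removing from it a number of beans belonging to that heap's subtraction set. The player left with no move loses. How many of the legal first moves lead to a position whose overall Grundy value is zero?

5

All heaps use S = {1, 3, 7, 8, 9}:
G(0) = 0
G(1) = mex{0} = 1
G(2) = mex{1} = 0
G(3) = mex{0,0} = 1
G(4) = mex{1,1} = 0
G(5) = mex{0,0} = 1
G(6) = mex{1,1} = 0
G(7) = mex{0,0,0} = 1
G(8) = mex{1,1,1,0} = 2
G(9) = mex{2,0,0,1,0} = 3
G(10) = mex{3,1,1,0,1} = 2
G(11) = mex{2,2,0,1,0} = 3
G(12) = mex{3,3,1,0,1} = 2
G(13) = mex{2,2,0,1,0} = 3
G(14) = mex{3,3,1,0,1} = 2
G(15) = mex{2,2,2,1,0} = 3
G(16) = mex{3,3,3,2,1} = 0
G(17) = mex{0,2,2,3,2} = 1
G(18) = mex{1,3,3,2,3} = 0
G(19) = mex{0,0,2,3,2} = 1
G(20) = mex{1,1,3,2,3} = 0
G(21) = mex{0,0,2,3,2} = 1
G(22) = mex{1,1,3,2,3} = 0
G(23) = mex{0,0,0,3,2} = 1
G(24) = mex{1,1,1,0,3} = 2
G(25) = mex{2,0,0,1,0} = 3
Heap A: G(25) = 3.
Heap B: G(20) = 0.
Combined Grundy value = 3 ⊕ 0 = 3.
A winning move leaves total XOR = 0, i.e. changes one component's Grundy value g to g ⊕ X where X is the current total.
Heap A: need g' = 3⊕3 = 0. Options: 25−1→G=2, 25−3→G=0, 25−7→G=0, 25−8→G=1, 25−9→G=0. Hits: 3.
Heap B: need g' = 0⊕3 = 3. Options: 20−1→G=1, 20−3→G=1, 20−7→G=3, 20−8→G=2, 20−9→G=3. Hits: 2.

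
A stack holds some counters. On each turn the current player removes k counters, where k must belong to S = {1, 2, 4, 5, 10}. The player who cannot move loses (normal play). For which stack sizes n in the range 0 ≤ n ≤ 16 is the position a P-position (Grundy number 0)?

0, 3, 6, 9, 12, 15

G(0) = 0
G(1) = mex{0} = 1
G(2) = mex{1,0} = 2
G(3) = mex{2,1} = 0
G(4) = mex{0,2,0} = 1
G(5) = mex{1,0,1,0} = 2
G(6) = mex{2,1,2,1} = 0
G(7) = mex{0,2,0,2} = 1
G(8) = mex{1,0,1,0} = 2
G(9) = mex{2,1,2,1} = 0
G(10) = mex{0,2,0,2,0} = 1
G(11) = mex{1,0,1,0,1} = 2
G(12) = mex{2,1,2,1,2} = 0
G(13) = mex{0,2,0,2,0} = 1
G(14) = mex{1,0,1,0,1} = 2
G(15) = mex{2,1,2,1,2} = 0
G(16) = mex{0,2,0,2,0} = 1
P-positions are exactly the n with G(n) = 0.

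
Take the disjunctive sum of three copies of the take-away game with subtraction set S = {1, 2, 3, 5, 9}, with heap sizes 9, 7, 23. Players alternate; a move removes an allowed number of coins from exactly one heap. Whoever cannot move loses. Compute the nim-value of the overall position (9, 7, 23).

1

All heaps use S = {1, 2, 3, 5, 9}:
n :  0  1  2  3  4  5  6  7  8  9 10 11 12 13 14 15 16 17 18 19 20 21 22 23
G :  0  1  2  3  0  1  2  3  0  1  2  3  0  1  2  3  0  1  2  3  0  1  2  3
Heap A: G(9) = 1.
Heap B: G(7) = 3.
Heap C: G(23) = 3.
Combined Grundy value = 1 ⊕ 3 ⊕ 3 = 1.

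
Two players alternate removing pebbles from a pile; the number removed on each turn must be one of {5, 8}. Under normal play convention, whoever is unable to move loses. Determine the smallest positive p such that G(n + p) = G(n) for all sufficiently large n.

n :  0  1  2  3  4  5  6  7  8  9 10 11 12 13 14 15 16 17 18 19 20 21 22 23 24 25 26 27
G :  0  0  0  0  0  1  1  1  1  1  2  2  2  0  0  0  0  0  1  1  1  1  1  2  2  2  0  0
G(n+13) = G(n) holds for n = 0,…,7 (a full window of length max(S) = 8), so the sequence is purely periodic with period 13.

13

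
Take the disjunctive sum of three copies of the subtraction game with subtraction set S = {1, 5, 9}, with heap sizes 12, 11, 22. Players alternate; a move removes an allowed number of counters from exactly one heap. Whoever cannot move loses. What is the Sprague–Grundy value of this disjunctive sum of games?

All heaps use S = {1, 5, 9}:
n :  0  1  2  3  4  5  6  7  8  9 10 11 12 13 14 15 16 17 18 19 20 21 22
G :  0  1  0  1  0  1  0  1  0  1  0  1  0  1  0  1  0  1  0  1  0  1  0
Heap A: G(12) = 0.
Heap B: G(11) = 1.
Heap C: G(22) = 0.
Combined Grundy value = 0 ⊕ 1 ⊕ 0 = 1.

1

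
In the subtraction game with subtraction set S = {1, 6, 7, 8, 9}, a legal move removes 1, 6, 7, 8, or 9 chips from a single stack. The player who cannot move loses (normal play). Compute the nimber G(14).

0

G(0) = 0
G(1) = mex{0} = 1
G(2) = mex{1} = 0
G(3) = mex{0} = 1
G(4) = mex{1} = 0
G(5) = mex{0} = 1
G(6) = mex{1,0} = 2
G(7) = mex{2,1,0} = 3
G(8) = mex{3,0,1,0} = 2
G(9) = mex{2,1,0,1,0} = 3
G(10) = mex{3,0,1,0,1} = 2
G(11) = mex{2,1,0,1,0} = 3
G(12) = mex{3,2,1,0,1} = 4
G(13) = mex{4,3,2,1,0} = 5
G(14) = mex{5,2,3,2,1} = 0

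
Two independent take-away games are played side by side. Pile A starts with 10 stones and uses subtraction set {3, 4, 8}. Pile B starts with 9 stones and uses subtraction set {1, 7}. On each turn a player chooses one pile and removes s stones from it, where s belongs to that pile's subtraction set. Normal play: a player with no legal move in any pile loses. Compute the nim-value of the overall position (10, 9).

0

Pile A, S = {3, 4, 8}:
n :  0  1  2  3  4  5  6  7  8  9 10
G :  0  0  0  1  1  1  2  0  2  3  1
G_A(10) = 1.
Pile B, S = {1, 7}:
n : 0 1 2 3 4 5 6 7 8 9
G : 0 1 0 1 0 1 0 1 0 1
G_B(9) = 1.
Combined Grundy value = 1 ⊕ 1 = 0.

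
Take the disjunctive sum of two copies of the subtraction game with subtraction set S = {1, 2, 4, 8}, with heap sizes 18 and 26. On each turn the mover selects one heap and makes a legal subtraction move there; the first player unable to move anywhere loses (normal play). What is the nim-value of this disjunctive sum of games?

2

All heaps use S = {1, 2, 4, 8}:
n :  0  1  2  3  4  5  6  7  8  9 10 11 12 13 14 15 16 17 18 19 20 21 22 23 24 25 26
G :  0  1  2  0  1  2  0  1  2  0  1  2  0  1  2  0  1  2  0  1  2  0  1  2  0  1  2
Heap A: G(18) = 0.
Heap B: G(26) = 2.
Combined Grundy value = 0 ⊕ 2 = 2.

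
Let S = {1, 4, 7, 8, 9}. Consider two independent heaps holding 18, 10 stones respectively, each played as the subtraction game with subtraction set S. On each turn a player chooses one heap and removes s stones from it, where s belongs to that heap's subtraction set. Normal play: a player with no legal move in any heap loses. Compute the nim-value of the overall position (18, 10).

All heaps use S = {1, 4, 7, 8, 9}:
n :  0  1  2  3  4  5  6  7  8  9 10 11 12 13 14 15 16 17 18
G :  0  1  0  1  2  0  1  2  3  2  3  4  5  3  4  0  1  0  1
Heap A: G(18) = 1.
Heap B: G(10) = 3.
Combined Grundy value = 1 ⊕ 3 = 2.

2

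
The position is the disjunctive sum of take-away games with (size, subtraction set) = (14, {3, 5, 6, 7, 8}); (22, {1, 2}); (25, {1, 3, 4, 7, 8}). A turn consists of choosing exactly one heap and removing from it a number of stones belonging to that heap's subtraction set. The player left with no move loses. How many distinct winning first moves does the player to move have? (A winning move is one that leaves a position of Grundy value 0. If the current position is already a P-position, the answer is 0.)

4

Heap A, S = {3, 5, 6, 7, 8}:
n :  0  1  2  3  4  5  6  7  8  9 10 11 12 13 14
G :  0  0  0  1  1  1  2  2  2  3  3  0  0  0  1
G_A(14) = 1.
Heap B, S = {1, 2}:
G(0) = 0
G(1) = mex{0} = 1
G(2) = mex{1,0} = 2
G(3) = mex{2,1} = 0
G(4) = mex{0,2} = 1
G(5) = mex{1,0} = 2
G(6) = mex{2,1} = 0
G(7) = mex{0,2} = 1
G(8) = mex{1,0} = 2
G(9) = mex{2,1} = 0
G(10) = mex{0,2} = 1
G(11) = mex{1,0} = 2
G(12) = mex{2,1} = 0
G(13) = mex{0,2} = 1
G(14) = mex{1,0} = 2
G(15) = mex{2,1} = 0
G(16) = mex{0,2} = 1
G(17) = mex{1,0} = 2
G(18) = mex{2,1} = 0
G(19) = mex{0,2} = 1
G(20) = mex{1,0} = 2
G(21) = mex{2,1} = 0
G(22) = mex{0,2} = 1
G_B(22) = 1.
Heap C, S = {1, 3, 4, 7, 8}:
n :  0  1  2  3  4  5  6  7  8  9 10 11 12 13 14 15 16 17 18 19 20 21 22 23 24 25
G :  0  1  0  1  2  3  2  3  4  5  4  0  1  0  1  2  3  2  3  4  5  4  0  1  0  1
G_C(25) = 1.
Combined Grundy value = 1 ⊕ 1 ⊕ 1 = 1.
A winning move leaves total XOR = 0, i.e. changes one component's Grundy value g to g ⊕ X where X is the current total.
Heap A: need g' = 1⊕1 = 0. Options: 14−3→G=0, 14−5→G=3, 14−6→G=2, 14−7→G=2, 14−8→G=2. Hits: 1.
Heap B: need g' = 1⊕1 = 0. Options: 22−1→G=0, 22−2→G=2. Hits: 1.
Heap C: need g' = 1⊕1 = 0. Options: 25−1→G=0, 25−3→G=0, 25−4→G=4, 25−7→G=3, 25−8→G=2. Hits: 2.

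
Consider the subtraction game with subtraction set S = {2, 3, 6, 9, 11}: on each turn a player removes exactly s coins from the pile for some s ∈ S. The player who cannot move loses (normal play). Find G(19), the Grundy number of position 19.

1

n :  0  1  2  3  4  5  6  7  8  9 10 11 12 13 14 15 16 17 18 19
G :  0  0  1  1  2  0  3  1  2  2  3  3  4  0  5  1  2  0  0  1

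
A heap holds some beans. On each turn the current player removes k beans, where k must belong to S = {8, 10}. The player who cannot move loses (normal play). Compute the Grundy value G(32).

n :  0  1  2  3  4  5  6  7  8  9 10 11 12 13 14 15 16 17 18 19 20 21 22 23 24 25 26 27 28 29 30 31 32
G :  0  0  0  0  0  0  0  0  1  1  1  1  1  1  1  1  2  2  0  0  0  0  0  0  0  0  1  1  1  1  1  1  1

1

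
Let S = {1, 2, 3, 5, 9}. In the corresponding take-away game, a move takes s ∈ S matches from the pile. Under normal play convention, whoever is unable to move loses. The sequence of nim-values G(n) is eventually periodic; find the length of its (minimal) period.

4

n :  0  1  2  3  4  5  6  7  8  9 10 11 12 13 14
G :  0  1  2  3  0  1  2  3  0  1  2  3  0  1  2
G(n+4) = G(n) holds for n = 0,…,8 (a full window of length max(S) = 9), so the sequence is purely periodic with period 4.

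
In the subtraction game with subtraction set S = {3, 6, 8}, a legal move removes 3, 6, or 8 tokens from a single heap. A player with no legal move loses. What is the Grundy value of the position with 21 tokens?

3

n :  0  1  2  3  4  5  6  7  8  9 10 11 12 13 14 15 16 17 18 19 20 21
G :  0  0  0  1  1  1  2  2  2  3  3  0  0  0  1  1  1  2  2  2  3  3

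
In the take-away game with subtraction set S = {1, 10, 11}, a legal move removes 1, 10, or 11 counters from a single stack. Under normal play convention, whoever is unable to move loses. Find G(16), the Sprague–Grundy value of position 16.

G(0) = 0
G(1) = mex{0} = 1
G(2) = mex{1} = 0
G(3) = mex{0} = 1
G(4) = mex{1} = 0
G(5) = mex{0} = 1
G(6) = mex{1} = 0
G(7) = mex{0} = 1
G(8) = mex{1} = 0
G(9) = mex{0} = 1
G(10) = mex{1,0} = 2
G(11) = mex{2,1,0} = 3
G(12) = mex{3,0,1} = 2
G(13) = mex{2,1,0} = 3
G(14) = mex{3,0,1} = 2
G(15) = mex{2,1,0} = 3
G(16) = mex{3,0,1} = 2

2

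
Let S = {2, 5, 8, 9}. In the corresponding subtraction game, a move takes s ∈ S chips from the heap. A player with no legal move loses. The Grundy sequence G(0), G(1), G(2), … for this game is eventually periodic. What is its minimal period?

17

G(0) = 0
G(1) = mex{} = 0
G(2) = mex{0} = 1
G(3) = mex{0} = 1
G(4) = mex{1} = 0
G(5) = mex{1,0} = 2
G(6) = mex{0,0} = 1
G(7) = mex{2,1} = 0
G(8) = mex{1,1,0} = 2
G(9) = mex{0,0,0,0} = 1
G(10) = mex{2,2,1,0} = 3
G(11) = mex{1,1,1,1} = 0
G(12) = mex{3,0,0,1} = 2
G(13) = mex{0,2,2,0} = 1
G(14) = mex{2,1,1,2} = 0
G(15) = mex{1,3,0,1} = 2
G(16) = mex{0,0,2,0} = 1
G(17) = mex{2,2,1,2} = 0
G(18) = mex{1,1,3,1} = 0
G(19) = mex{0,0,0,3} = 1
G(20) = mex{0,2,2,0} = 1
G(21) = mex{1,1,1,2} = 0
G(22) = mex{1,0,0,1} = 2
G(23) = mex{0,0,2,0} = 1
G(24) = mex{2,1,1,2} = 0
G(25) = mex{1,1,0,1} = 2
G(26) = mex{0,0,0,0} = 1
G(27) = mex{2,2,1,0} = 3
G(28) = mex{1,1,1,1} = 0
G(29) = mex{3,0,0,1} = 2
G(30) = mex{0,2,2,0} = 1
G(31) = mex{2,1,1,2} = 0
G(32) = mex{1,3,0,1} = 2
G(33) = mex{0,0,2,0} = 1
G(34) = mex{2,2,1,2} = 0
G(35) = mex{1,1,3,1} = 0
G(n+17) = G(n) holds for n = 0,…,8 (a full window of length max(S) = 9), so the sequence is purely periodic with period 17.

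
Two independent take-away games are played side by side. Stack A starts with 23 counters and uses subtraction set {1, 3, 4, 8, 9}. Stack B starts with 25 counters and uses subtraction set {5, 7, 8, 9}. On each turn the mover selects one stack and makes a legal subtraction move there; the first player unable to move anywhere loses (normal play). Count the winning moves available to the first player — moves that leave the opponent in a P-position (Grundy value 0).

Stack A, S = {1, 3, 4, 8, 9}:
n :  0  1  2  3  4  5  6  7  8  9 10 11 12 13 14 15 16 17 18 19 20 21 22 23
G :  0  1  0  1  2  3  2  0  1  4  3  2  0  1  0  1  2  3  2  0  1  4  3  2
G_A(23) = 2.
Stack B, S = {5, 7, 8, 9}:
G(0) = 0
G(1) = mex{} = 0
G(2) = mex{} = 0
G(3) = mex{} = 0
G(4) = mex{} = 0
G(5) = mex{0} = 1
G(6) = mex{0} = 1
G(7) = mex{0,0} = 1
G(8) = mex{0,0,0} = 1
G(9) = mex{0,0,0,0} = 1
G(10) = mex{1,0,0,0} = 2
G(11) = mex{1,0,0,0} = 2
G(12) = mex{1,1,0,0} = 2
G(13) = mex{1,1,1,0} = 2
G(14) = mex{1,1,1,1} = 0
G(15) = mex{2,1,1,1} = 0
G(16) = mex{2,1,1,1} = 0
G(17) = mex{2,2,1,1} = 0
G(18) = mex{2,2,2,1} = 0
G(19) = mex{0,2,2,2} = 1
G(20) = mex{0,2,2,2} = 1
G(21) = mex{0,0,2,2} = 1
G(22) = mex{0,0,0,2} = 1
G(23) = mex{0,0,0,0} = 1
G(24) = mex{1,0,0,0} = 2
G(25) = mex{1,0,0,0} = 2
G_B(25) = 2.
Combined Grundy value = 2 ⊕ 2 = 0.
A winning move leaves total XOR = 0, i.e. changes one component's Grundy value g to g ⊕ X where X is the current total.
Stack A: target g' = 2⊕0 = 2, but every legal move changes the Grundy value (mex property), so 0 moves.
Stack B: target g' = 2⊕0 = 2, but every legal move changes the Grundy value (mex property), so 0 moves.

0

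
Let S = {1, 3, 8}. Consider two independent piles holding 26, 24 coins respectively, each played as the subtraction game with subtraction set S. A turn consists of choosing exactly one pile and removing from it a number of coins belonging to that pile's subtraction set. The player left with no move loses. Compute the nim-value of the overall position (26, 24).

All piles use S = {1, 3, 8}:
G(0) = 0
G(1) = mex{0} = 1
G(2) = mex{1} = 0
G(3) = mex{0,0} = 1
G(4) = mex{1,1} = 0
G(5) = mex{0,0} = 1
G(6) = mex{1,1} = 0
G(7) = mex{0,0} = 1
G(8) = mex{1,1,0} = 2
G(9) = mex{2,0,1} = 3
G(10) = mex{3,1,0} = 2
G(11) = mex{2,2,1} = 0
G(12) = mex{0,3,0} = 1
G(13) = mex{1,2,1} = 0
G(14) = mex{0,0,0} = 1
G(15) = mex{1,1,1} = 0
G(16) = mex{0,0,2} = 1
G(17) = mex{1,1,3} = 0
G(18) = mex{0,0,2} = 1
G(19) = mex{1,1,0} = 2
G(20) = mex{2,0,1} = 3
G(21) = mex{3,1,0} = 2
G(22) = mex{2,2,1} = 0
G(23) = mex{0,3,0} = 1
G(24) = mex{1,2,1} = 0
G(25) = mex{0,0,0} = 1
G(26) = mex{1,1,1} = 0
Pile A: G(26) = 0.
Pile B: G(24) = 0.
Combined Grundy value = 0 ⊕ 0 = 0.

0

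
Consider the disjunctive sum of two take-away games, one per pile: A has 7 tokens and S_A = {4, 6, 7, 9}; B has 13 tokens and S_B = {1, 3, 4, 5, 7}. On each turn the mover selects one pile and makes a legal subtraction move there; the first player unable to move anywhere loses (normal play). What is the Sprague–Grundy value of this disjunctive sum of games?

Pile A, S = {4, 6, 7, 9}:
n : 0 1 2 3 4 5 6 7
G : 0 0 0 0 1 1 1 1
G_A(7) = 1.
Pile B, S = {1, 3, 4, 5, 7}:
G(0) = 0
G(1) = mex{0} = 1
G(2) = mex{1} = 0
G(3) = mex{0,0} = 1
G(4) = mex{1,1,0} = 2
G(5) = mex{2,0,1,0} = 3
G(6) = mex{3,1,0,1} = 2
G(7) = mex{2,2,1,0,0} = 3
G(8) = mex{3,3,2,1,1} = 0
G(9) = mex{0,2,3,2,0} = 1
G(10) = mex{1,3,2,3,1} = 0
G(11) = mex{0,0,3,2,2} = 1
G(12) = mex{1,1,0,3,3} = 2
G(13) = mex{2,0,1,0,2} = 3
G_B(13) = 3.
Combined Grundy value = 1 ⊕ 3 = 2.

2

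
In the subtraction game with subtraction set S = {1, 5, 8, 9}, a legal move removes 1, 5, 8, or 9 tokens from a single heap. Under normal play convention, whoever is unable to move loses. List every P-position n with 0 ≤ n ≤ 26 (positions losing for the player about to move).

0, 2, 4, 6, 16, 18, 20, 22

n :  0  1  2  3  4  5  6  7  8  9 10 11 12 13 14 15 16 17 18 19 20 21 22 23 24 25 26
G :  0  1  0  1  0  1  0  1  2  3  2  3  2  3  2  3  0  1  0  1  0  1  0  1  2  3  2
P-positions are exactly the n with G(n) = 0.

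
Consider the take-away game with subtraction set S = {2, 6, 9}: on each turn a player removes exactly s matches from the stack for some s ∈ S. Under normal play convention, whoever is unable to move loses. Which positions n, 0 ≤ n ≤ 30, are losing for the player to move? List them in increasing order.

0, 1, 4, 5, 8, 12, 15, 16, 19, 20, 23, 27, 30

G(0) = 0
G(1) = mex{} = 0
G(2) = mex{0} = 1
G(3) = mex{0} = 1
G(4) = mex{1} = 0
G(5) = mex{1} = 0
G(6) = mex{0,0} = 1
G(7) = mex{0,0} = 1
G(8) = mex{1,1} = 0
G(9) = mex{1,1,0} = 2
G(10) = mex{0,0,0} = 1
G(11) = mex{2,0,1} = 3
G(12) = mex{1,1,1} = 0
G(13) = mex{3,1,0} = 2
G(14) = mex{0,0,0} = 1
G(15) = mex{2,2,1} = 0
G(16) = mex{1,1,1} = 0
G(17) = mex{0,3,0} = 1
G(18) = mex{0,0,2} = 1
G(19) = mex{1,2,1} = 0
G(20) = mex{1,1,3} = 0
G(21) = mex{0,0,0} = 1
G(22) = mex{0,0,2} = 1
G(23) = mex{1,1,1} = 0
G(24) = mex{1,1,0} = 2
G(25) = mex{0,0,0} = 1
G(26) = mex{2,0,1} = 3
G(27) = mex{1,1,1} = 0
G(28) = mex{3,1,0} = 2
G(29) = mex{0,0,0} = 1
G(30) = mex{2,2,1} = 0
P-positions are exactly the n with G(n) = 0.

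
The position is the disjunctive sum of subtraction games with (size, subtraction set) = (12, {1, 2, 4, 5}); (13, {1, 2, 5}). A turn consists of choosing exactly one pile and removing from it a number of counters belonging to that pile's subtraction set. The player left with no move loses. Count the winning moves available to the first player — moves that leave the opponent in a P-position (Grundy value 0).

3

Pile A, S = {1, 2, 4, 5}:
n :  0  1  2  3  4  5  6  7  8  9 10 11 12
G :  0  1  2  0  1  2  0  1  2  0  1  2  0
G_A(12) = 0.
Pile B, S = {1, 2, 5}:
G(0) = 0
G(1) = mex{0} = 1
G(2) = mex{1,0} = 2
G(3) = mex{2,1} = 0
G(4) = mex{0,2} = 1
G(5) = mex{1,0,0} = 2
G(6) = mex{2,1,1} = 0
G(7) = mex{0,2,2} = 1
G(8) = mex{1,0,0} = 2
G(9) = mex{2,1,1} = 0
G(10) = mex{0,2,2} = 1
G(11) = mex{1,0,0} = 2
G(12) = mex{2,1,1} = 0
G(13) = mex{0,2,2} = 1
G_B(13) = 1.
Combined Grundy value = 0 ⊕ 1 = 1.
A winning move leaves total XOR = 0, i.e. changes one component's Grundy value g to g ⊕ X where X is the current total.
Pile A: need g' = 0⊕1 = 1. Options: 12−1→G=2, 12−2→G=1, 12−4→G=2, 12−5→G=1. Hits: 2.
Pile B: need g' = 1⊕1 = 0. Options: 13−1→G=0, 13−2→G=2, 13−5→G=2. Hits: 1.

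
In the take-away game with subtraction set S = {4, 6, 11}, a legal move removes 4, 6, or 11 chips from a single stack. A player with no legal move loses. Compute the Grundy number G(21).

n :  0  1  2  3  4  5  6  7  8  9 10 11 12 13 14 15 16 17 18 19 20 21
G :  0  0  0  0  1  1  1  1  2  2  0  2  3  3  1  0  2  0  0  1  0  1

1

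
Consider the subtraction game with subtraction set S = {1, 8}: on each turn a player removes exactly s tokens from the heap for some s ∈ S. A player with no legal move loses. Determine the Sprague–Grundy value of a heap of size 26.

2

n :  0  1  2  3  4  5  6  7  8  9 10 11 12 13 14 15 16 17 18 19 20 21 22 23 24 25 26
G :  0  1  0  1  0  1  0  1  2  0  1  0  1  0  1  0  1  2  0  1  0  1  0  1  0  1  2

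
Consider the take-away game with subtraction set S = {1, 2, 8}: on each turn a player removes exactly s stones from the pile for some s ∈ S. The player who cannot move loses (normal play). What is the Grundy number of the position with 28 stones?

1

n :  0  1  2  3  4  5  6  7  8  9 10 11 12 13 14 15 16 17 18 19 20 21 22 23 24 25 26 27 28
G :  0  1  2  0  1  2  0  1  2  0  1  2  0  1  2  0  1  2  0  1  2  0  1  2  0  1  2  0  1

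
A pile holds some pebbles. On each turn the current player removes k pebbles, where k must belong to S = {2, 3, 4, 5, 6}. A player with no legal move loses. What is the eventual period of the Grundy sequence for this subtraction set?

8

G(0) = 0
G(1) = mex{} = 0
G(2) = mex{0} = 1
G(3) = mex{0,0} = 1
G(4) = mex{1,0,0} = 2
G(5) = mex{1,1,0,0} = 2
G(6) = mex{2,1,1,0,0} = 3
G(7) = mex{2,2,1,1,0} = 3
G(8) = mex{3,2,2,1,1} = 0
G(9) = mex{3,3,2,2,1} = 0
G(10) = mex{0,3,3,2,2} = 1
G(11) = mex{0,0,3,3,2} = 1
G(12) = mex{1,0,0,3,3} = 2
G(13) = mex{1,1,0,0,3} = 2
G(14) = mex{2,1,1,0,0} = 3
G(15) = mex{2,2,1,1,0} = 3
G(16) = mex{3,2,2,1,1} = 0
G(17) = mex{3,3,2,2,1} = 0
G(n+8) = G(n) holds for n = 0,…,5 (a full window of length max(S) = 6), so the sequence is purely periodic with period 8.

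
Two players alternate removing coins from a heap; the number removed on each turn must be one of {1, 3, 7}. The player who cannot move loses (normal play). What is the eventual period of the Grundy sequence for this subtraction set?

n :  0  1  2  3  4  5  6  7  8  9 10 11 12 13 14
G :  0  1  0  1  0  1  0  1  0  1  0  1  0  1  0
G(n+2) = G(n) holds for n = 0,…,6 (a full window of length max(S) = 7), so the sequence is purely periodic with period 2.

2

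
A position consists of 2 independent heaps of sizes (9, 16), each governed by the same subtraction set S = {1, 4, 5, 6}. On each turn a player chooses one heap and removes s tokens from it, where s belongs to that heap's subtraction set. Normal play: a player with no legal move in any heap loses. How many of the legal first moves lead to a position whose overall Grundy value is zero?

2

All heaps use S = {1, 4, 5, 6}:
G(0) = 0
G(1) = mex{0} = 1
G(2) = mex{1} = 0
G(3) = mex{0} = 1
G(4) = mex{1,0} = 2
G(5) = mex{2,1,0} = 3
G(6) = mex{3,0,1,0} = 2
G(7) = mex{2,1,0,1} = 3
G(8) = mex{3,2,1,0} = 4
G(9) = mex{4,3,2,1} = 0
G(10) = mex{0,2,3,2} = 1
G(11) = mex{1,3,2,3} = 0
G(12) = mex{0,4,3,2} = 1
G(13) = mex{1,0,4,3} = 2
G(14) = mex{2,1,0,4} = 3
G(15) = mex{3,0,1,0} = 2
G(16) = mex{2,1,0,1} = 3
Heap A: G(9) = 0.
Heap B: G(16) = 3.
Combined Grundy value = 0 ⊕ 3 = 3.
A winning move leaves total XOR = 0, i.e. changes one component's Grundy value g to g ⊕ X where X is the current total.
Heap A: need g' = 0⊕3 = 3. Options: 9−1→G=4, 9−4→G=3, 9−5→G=2, 9−6→G=1. Hits: 1.
Heap B: need g' = 3⊕3 = 0. Options: 16−1→G=2, 16−4→G=1, 16−5→G=0, 16−6→G=1. Hits: 1.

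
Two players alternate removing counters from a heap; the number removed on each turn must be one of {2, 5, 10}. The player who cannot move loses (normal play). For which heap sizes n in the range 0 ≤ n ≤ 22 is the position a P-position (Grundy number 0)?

0, 1, 4, 7, 8, 15, 16, 19, 22

n :  0  1  2  3  4  5  6  7  8  9 10 11 12 13 14 15 16 17 18 19 20 21 22
G :  0  0  1  1  0  2  1  0  0  1  1  2  2  3  3  0  0  1  1  0  2  1  0
P-positions are exactly the n with G(n) = 0.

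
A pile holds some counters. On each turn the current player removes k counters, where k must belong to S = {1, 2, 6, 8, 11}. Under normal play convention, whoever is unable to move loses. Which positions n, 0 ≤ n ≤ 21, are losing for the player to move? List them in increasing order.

0, 3, 7, 10, 17, 20

n :  0  1  2  3  4  5  6  7  8  9 10 11 12 13 14 15 16 17 18 19 20 21
G :  0  1  2  0  1  2  3  0  1  2  0  1  2  3  4  5  3  0  1  2  0  1
P-positions are exactly the n with G(n) = 0.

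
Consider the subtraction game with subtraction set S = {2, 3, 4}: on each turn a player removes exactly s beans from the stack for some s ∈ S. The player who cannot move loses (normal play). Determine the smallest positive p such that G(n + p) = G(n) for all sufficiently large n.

6

G(0) = 0
G(1) = mex{} = 0
G(2) = mex{0} = 1
G(3) = mex{0,0} = 1
G(4) = mex{1,0,0} = 2
G(5) = mex{1,1,0} = 2
G(6) = mex{2,1,1} = 0
G(7) = mex{2,2,1} = 0
G(8) = mex{0,2,2} = 1
G(9) = mex{0,0,2} = 1
G(10) = mex{1,0,0} = 2
G(11) = mex{1,1,0} = 2
G(12) = mex{2,1,1} = 0
G(13) = mex{2,2,1} = 0
G(14) = mex{0,2,2} = 1
G(n+6) = G(n) holds for n = 0,…,3 (a full window of length max(S) = 4), so the sequence is purely periodic with period 6.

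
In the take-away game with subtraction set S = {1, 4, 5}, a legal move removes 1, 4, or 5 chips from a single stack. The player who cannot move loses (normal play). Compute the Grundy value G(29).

n :  0  1  2  3  4  5  6  7  8  9 10 11 12 13 14 15 16 17 18 19 20 21 22 23 24 25 26 27 28 29
G :  0  1  0  1  2  3  2  3  0  1  0  1  2  3  2  3  0  1  0  1  2  3  2  3  0  1  0  1  2  3

3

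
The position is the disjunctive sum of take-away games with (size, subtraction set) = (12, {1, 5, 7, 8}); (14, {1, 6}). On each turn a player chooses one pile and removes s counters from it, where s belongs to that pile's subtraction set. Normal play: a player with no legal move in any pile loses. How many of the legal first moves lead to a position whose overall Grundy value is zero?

Pile A, S = {1, 5, 7, 8}:
n :  0  1  2  3  4  5  6  7  8  9 10 11 12
G :  0  1  0  1  0  1  0  1  2  3  2  3  2
G_A(12) = 2.
Pile B, S = {1, 6}:
n :  0  1  2  3  4  5  6  7  8  9 10 11 12 13 14
G :  0  1  0  1  0  1  2  0  1  0  1  0  1  2  0
G_B(14) = 0.
Combined Grundy value = 2 ⊕ 0 = 2.
A winning move leaves total XOR = 0, i.e. changes one component's Grundy value g to g ⊕ X where X is the current total.
Pile A: need g' = 2⊕2 = 0. Options: 12−1→G=3, 12−5→G=1, 12−7→G=1, 12−8→G=0. Hits: 1.
Pile B: need g' = 0⊕2 = 2. Options: 14−1→G=2, 14−6→G=1. Hits: 1.

2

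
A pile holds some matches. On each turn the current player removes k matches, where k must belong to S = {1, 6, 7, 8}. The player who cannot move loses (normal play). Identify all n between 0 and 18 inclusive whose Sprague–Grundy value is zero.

0, 2, 4, 13, 15, 17

n :  0  1  2  3  4  5  6  7  8  9 10 11 12 13 14 15 16 17 18
G :  0  1  0  1  0  1  2  3  2  3  2  3  4  0  1  0  1  0  1
P-positions are exactly the n with G(n) = 0.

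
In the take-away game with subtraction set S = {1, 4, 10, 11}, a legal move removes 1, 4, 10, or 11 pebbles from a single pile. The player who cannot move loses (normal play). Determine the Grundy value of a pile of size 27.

1

G(0) = 0
G(1) = mex{0} = 1
G(2) = mex{1} = 0
G(3) = mex{0} = 1
G(4) = mex{1,0} = 2
G(5) = mex{2,1} = 0
G(6) = mex{0,0} = 1
G(7) = mex{1,1} = 0
G(8) = mex{0,2} = 1
G(9) = mex{1,0} = 2
G(10) = mex{2,1,0} = 3
G(11) = mex{3,0,1,0} = 2
G(12) = mex{2,1,0,1} = 3
G(13) = mex{3,2,1,0} = 4
G(14) = mex{4,3,2,1} = 0
G(15) = mex{0,2,0,2} = 1
G(16) = mex{1,3,1,0} = 2
G(17) = mex{2,4,0,1} = 3
G(18) = mex{3,0,1,0} = 2
G(19) = mex{2,1,2,1} = 0
G(20) = mex{0,2,3,2} = 1
G(21) = mex{1,3,2,3} = 0
G(22) = mex{0,2,3,2} = 1
G(23) = mex{1,0,4,3} = 2
G(24) = mex{2,1,0,4} = 3
G(25) = mex{3,0,1,0} = 2
G(26) = mex{2,1,2,1} = 0
G(27) = mex{0,2,3,2} = 1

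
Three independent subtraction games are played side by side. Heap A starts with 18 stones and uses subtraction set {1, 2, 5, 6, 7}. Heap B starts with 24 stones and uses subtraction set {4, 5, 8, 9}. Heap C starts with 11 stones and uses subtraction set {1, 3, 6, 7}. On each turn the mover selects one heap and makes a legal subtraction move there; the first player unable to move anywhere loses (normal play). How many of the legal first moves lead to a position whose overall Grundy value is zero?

1

Heap A, S = {1, 2, 5, 6, 7}:
n :  0  1  2  3  4  5  6  7  8  9 10 11 12 13 14 15 16 17 18
G :  0  1  2  0  1  2  3  4  5  3  4  0  1  2  0  1  2  3  4
G_A(18) = 4.
Heap B, S = {4, 5, 8, 9}:
G(0) = 0
G(1) = mex{} = 0
G(2) = mex{} = 0
G(3) = mex{} = 0
G(4) = mex{0} = 1
G(5) = mex{0,0} = 1
G(6) = mex{0,0} = 1
G(7) = mex{0,0} = 1
G(8) = mex{1,0,0} = 2
G(9) = mex{1,1,0,0} = 2
G(10) = mex{1,1,0,0} = 2
G(11) = mex{1,1,0,0} = 2
G(12) = mex{2,1,1,0} = 3
G(13) = mex{2,2,1,1} = 0
G(14) = mex{2,2,1,1} = 0
G(15) = mex{2,2,1,1} = 0
G(16) = mex{3,2,2,1} = 0
G(17) = mex{0,3,2,2} = 1
G(18) = mex{0,0,2,2} = 1
G(19) = mex{0,0,2,2} = 1
G(20) = mex{0,0,3,2} = 1
G(21) = mex{1,0,0,3} = 2
G(22) = mex{1,1,0,0} = 2
G(23) = mex{1,1,0,0} = 2
G(24) = mex{1,1,0,0} = 2
G_B(24) = 2.
Heap C, S = {1, 3, 6, 7}:
G(0) = 0
G(1) = mex{0} = 1
G(2) = mex{1} = 0
G(3) = mex{0,0} = 1
G(4) = mex{1,1} = 0
G(5) = mex{0,0} = 1
G(6) = mex{1,1,0} = 2
G(7) = mex{2,0,1,0} = 3
G(8) = mex{3,1,0,1} = 2
G(9) = mex{2,2,1,0} = 3
G(10) = mex{3,3,0,1} = 2
G(11) = mex{2,2,1,0} = 3
G_C(11) = 3.
Combined Grundy value = 4 ⊕ 2 ⊕ 3 = 5.
A winning move leaves total XOR = 0, i.e. changes one component's Grundy value g to g ⊕ X where X is the current total.
Heap A: need g' = 4⊕5 = 1. Options: 18−1→G=3, 18−2→G=2, 18−5→G=2, 18−6→G=1, 18−7→G=0. Hits: 1.
Heap B: need g' = 2⊕5 = 7. Options: 24−4→G=1, 24−5→G=1, 24−8→G=0, 24−9→G=0. Hits: 0.
Heap C: need g' = 3⊕5 = 6. Options: 11−1→G=2, 11−3→G=2, 11−6→G=1, 11−7→G=0. Hits: 0.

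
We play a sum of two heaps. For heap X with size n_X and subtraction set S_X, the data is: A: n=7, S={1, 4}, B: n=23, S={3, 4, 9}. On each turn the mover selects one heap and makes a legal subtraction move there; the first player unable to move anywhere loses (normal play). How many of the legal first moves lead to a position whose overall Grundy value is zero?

4

Heap A, S = {1, 4}:
G(0) = 0
G(1) = mex{0} = 1
G(2) = mex{1} = 0
G(3) = mex{0} = 1
G(4) = mex{1,0} = 2
G(5) = mex{2,1} = 0
G(6) = mex{0,0} = 1
G(7) = mex{1,1} = 0
G_A(7) = 0.
Heap B, S = {3, 4, 9}:
G(0) = 0
G(1) = mex{} = 0
G(2) = mex{} = 0
G(3) = mex{0} = 1
G(4) = mex{0,0} = 1
G(5) = mex{0,0} = 1
G(6) = mex{1,0} = 2
G(7) = mex{1,1} = 0
G(8) = mex{1,1} = 0
G(9) = mex{2,1,0} = 3
G(10) = mex{0,2,0} = 1
G(11) = mex{0,0,0} = 1
G(12) = mex{3,0,1} = 2
G(13) = mex{1,3,1} = 0
G(14) = mex{1,1,1} = 0
G(15) = mex{2,1,2} = 0
G(16) = mex{0,2,0} = 1
G(17) = mex{0,0,0} = 1
G(18) = mex{0,0,3} = 1
G(19) = mex{1,0,1} = 2
G(20) = mex{1,1,1} = 0
G(21) = mex{1,1,2} = 0
G(22) = mex{2,1,0} = 3
G(23) = mex{0,2,0} = 1
G_B(23) = 1.
Combined Grundy value = 0 ⊕ 1 = 1.
A winning move leaves total XOR = 0, i.e. changes one component's Grundy value g to g ⊕ X where X is the current total.
Heap A: need g' = 0⊕1 = 1. Options: 7−1→G=1, 7−4→G=1. Hits: 2.
Heap B: need g' = 1⊕1 = 0. Options: 23−3→G=0, 23−4→G=2, 23−9→G=0. Hits: 2.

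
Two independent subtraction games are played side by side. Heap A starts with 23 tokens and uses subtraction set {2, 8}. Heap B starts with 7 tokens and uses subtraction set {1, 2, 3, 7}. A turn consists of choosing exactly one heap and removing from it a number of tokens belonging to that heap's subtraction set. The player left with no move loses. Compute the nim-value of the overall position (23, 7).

2

Heap A, S = {2, 8}:
G(0) = 0
G(1) = mex{} = 0
G(2) = mex{0} = 1
G(3) = mex{0} = 1
G(4) = mex{1} = 0
G(5) = mex{1} = 0
G(6) = mex{0} = 1
G(7) = mex{0} = 1
G(8) = mex{1,0} = 2
G(9) = mex{1,0} = 2
G(10) = mex{2,1} = 0
G(11) = mex{2,1} = 0
G(12) = mex{0,0} = 1
G(13) = mex{0,0} = 1
G(14) = mex{1,1} = 0
G(15) = mex{1,1} = 0
G(16) = mex{0,2} = 1
G(17) = mex{0,2} = 1
G(18) = mex{1,0} = 2
G(19) = mex{1,0} = 2
G(20) = mex{2,1} = 0
G(21) = mex{2,1} = 0
G(22) = mex{0,0} = 1
G(23) = mex{0,0} = 1
G_A(23) = 1.
Heap B, S = {1, 2, 3, 7}:
n : 0 1 2 3 4 5 6 7
G : 0 1 2 3 0 1 2 3
G_B(7) = 3.
Combined Grundy value = 1 ⊕ 3 = 2.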